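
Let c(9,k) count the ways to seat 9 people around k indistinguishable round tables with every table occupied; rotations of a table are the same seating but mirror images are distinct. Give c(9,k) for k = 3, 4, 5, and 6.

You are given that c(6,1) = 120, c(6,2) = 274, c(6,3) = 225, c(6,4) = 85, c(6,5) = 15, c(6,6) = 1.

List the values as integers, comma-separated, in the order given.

118124, 67284, 22449, 4536

[7] T[7,1]:6*120+0=720 · T[7,2]:6*274+120=1764 · T[7,3]:6*225+274=1624 · T[7,4]:6*85+225=735 · T[7,5]:6*15+85=175 · T[7,6]:6*1+15=21
[8] T[8,2]:7*1764+720=13068 · T[8,3]:7*1624+1764=13132 · T[8,4]:7*735+1624=6769 · T[8,5]:7*175+735=1960 · T[8,6]:7*21+175=322
[9] T[9,3]:8*13132+13068=118124 · T[9,4]:8*6769+13132=67284 · T[9,5]:8*1960+6769=22449 · T[9,6]:8*322+1960=4536
Read c(9,3) = 118124, c(9,4) = 67284, c(9,5) = 22449, c(9,6) = 4536.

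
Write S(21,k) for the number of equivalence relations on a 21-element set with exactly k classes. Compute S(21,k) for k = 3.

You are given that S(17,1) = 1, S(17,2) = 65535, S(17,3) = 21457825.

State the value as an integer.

1742343625

row 18: T[18][1]=1·1+0=1  T[18][2]=2·65535+1=131071  T[18][3]=3·21457825+65535=64439010
row 19: T[19][1]=1·1+0=1  T[19][2]=2·131071+1=262143  T[19][3]=3·64439010+131071=193448101
row 20: T[20][2]=2·262143+1=524287  T[20][3]=3·193448101+262143=580606446
row 21: T[21][3]=3·580606446+524287=1742343625
Read S(21,3) = 1742343625.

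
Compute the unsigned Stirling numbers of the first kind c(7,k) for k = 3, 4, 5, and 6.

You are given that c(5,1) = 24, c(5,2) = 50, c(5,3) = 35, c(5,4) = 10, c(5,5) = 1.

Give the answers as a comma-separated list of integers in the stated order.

r6: T_6,2=5×50+24=274; T_6,3=5×35+50=225; T_6,4=5×10+35=85; T_6,5=5×1+10=15; T_6,6=5×0+1=1
r7: T_7,3=6×225+274=1624; T_7,4=6×85+225=735; T_7,5=6×15+85=175; T_7,6=6×1+15=21
Read c(7,3) = 1624, c(7,4) = 735, c(7,5) = 175, c(7,6) = 21.

1624, 735, 175, 21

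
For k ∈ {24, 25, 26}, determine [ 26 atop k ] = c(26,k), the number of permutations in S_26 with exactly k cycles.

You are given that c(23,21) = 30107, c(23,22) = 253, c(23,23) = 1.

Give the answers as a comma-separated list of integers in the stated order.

50050, 325, 1

@24  (24,22):253·23+30107→35926, (24,23):1·23+253→276, (24,24):0·23+1→1
@25  (25,23):276·24+35926→42550, (25,24):1·24+276→300, (25,25):0·24+1→1
@26  (26,24):300·25+42550→50050, (26,25):1·25+300→325, (26,26):0·25+1→1
Read c(26,24) = 50050, c(26,25) = 325, c(26,26) = 1.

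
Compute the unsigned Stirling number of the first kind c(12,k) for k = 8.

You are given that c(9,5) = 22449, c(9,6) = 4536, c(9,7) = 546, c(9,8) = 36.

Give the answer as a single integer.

357423

i=10: T(10,6)=22449+9·4536=63273 | T(10,7)=4536+9·546=9450 | T(10,8)=546+9·36=870
i=11: T(11,7)=63273+10·9450=157773 | T(11,8)=9450+10·870=18150
i=12: T(12,8)=157773+11·18150=357423
Read c(12,8) = 357423.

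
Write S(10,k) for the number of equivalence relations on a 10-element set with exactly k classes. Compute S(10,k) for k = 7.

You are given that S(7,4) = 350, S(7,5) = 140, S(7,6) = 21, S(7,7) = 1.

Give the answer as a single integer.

r8: T_8,5=5×140+350=1050; T_8,6=6×21+140=266; T_8,7=7×1+21=28
r9: T_9,6=6×266+1050=2646; T_9,7=7×28+266=462
r10: T_10,7=7×462+2646=5880
Read S(10,7) = 5880.

5880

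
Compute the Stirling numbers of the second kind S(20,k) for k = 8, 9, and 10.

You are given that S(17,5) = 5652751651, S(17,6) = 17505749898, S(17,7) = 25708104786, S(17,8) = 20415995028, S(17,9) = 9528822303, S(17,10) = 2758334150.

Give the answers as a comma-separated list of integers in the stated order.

i=18: T(18,6)=5652751651+6·17505749898=110687251039 | T(18,7)=17505749898+7·25708104786=197462483400 | T(18,8)=25708104786+8·20415995028=189036065010 | T(18,9)=20415995028+9·9528822303=106175395755 | T(18,10)=9528822303+10·2758334150=37112163803
i=19: T(19,7)=110687251039+7·197462483400=1492924634839 | T(19,8)=197462483400+8·189036065010=1709751003480 | T(19,9)=189036065010+9·106175395755=1144614626805 | T(19,10)=106175395755+10·37112163803=477297033785
i=20: T(20,8)=1492924634839+8·1709751003480=15170932662679 | T(20,9)=1709751003480+9·1144614626805=12011282644725 | T(20,10)=1144614626805+10·477297033785=5917584964655
Read S(20,8) = 15170932662679, S(20,9) = 12011282644725, S(20,10) = 5917584964655.

15170932662679, 12011282644725, 5917584964655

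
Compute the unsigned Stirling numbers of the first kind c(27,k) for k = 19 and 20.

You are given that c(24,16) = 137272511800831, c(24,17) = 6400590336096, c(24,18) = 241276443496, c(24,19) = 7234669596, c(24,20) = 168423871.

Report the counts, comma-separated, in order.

1182329687817135, 40681506808800

i=25: T(25,17)=137272511800831+24·6400590336096=290886679867135 | T(25,18)=6400590336096+24·241276443496=12191224980000 | T(25,19)=241276443496+24·7234669596=414908513800 | T(25,20)=7234669596+24·168423871=11276842500
i=26: T(26,18)=290886679867135+25·12191224980000=595667304367135 | T(26,19)=12191224980000+25·414908513800=22563937825000 | T(26,20)=414908513800+25·11276842500=696829576300
i=27: T(27,19)=595667304367135+26·22563937825000=1182329687817135 | T(27,20)=22563937825000+26·696829576300=40681506808800
Read c(27,19) = 1182329687817135, c(27,20) = 40681506808800.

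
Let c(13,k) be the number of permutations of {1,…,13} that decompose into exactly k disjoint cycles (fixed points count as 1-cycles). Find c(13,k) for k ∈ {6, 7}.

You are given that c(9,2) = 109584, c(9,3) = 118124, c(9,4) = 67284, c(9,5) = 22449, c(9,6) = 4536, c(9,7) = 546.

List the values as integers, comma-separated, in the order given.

r10: T_10,3=9×118124+109584=1172700; T_10,4=9×67284+118124=723680; T_10,5=9×22449+67284=269325; T_10,6=9×4536+22449=63273; T_10,7=9×546+4536=9450
r11: T_11,4=10×723680+1172700=8409500; T_11,5=10×269325+723680=3416930; T_11,6=10×63273+269325=902055; T_11,7=10×9450+63273=157773
r12: T_12,5=11×3416930+8409500=45995730; T_12,6=11×902055+3416930=13339535; T_12,7=11×157773+902055=2637558
r13: T_13,6=12×13339535+45995730=206070150; T_13,7=12×2637558+13339535=44990231
Read c(13,6) = 206070150, c(13,7) = 44990231.

206070150, 44990231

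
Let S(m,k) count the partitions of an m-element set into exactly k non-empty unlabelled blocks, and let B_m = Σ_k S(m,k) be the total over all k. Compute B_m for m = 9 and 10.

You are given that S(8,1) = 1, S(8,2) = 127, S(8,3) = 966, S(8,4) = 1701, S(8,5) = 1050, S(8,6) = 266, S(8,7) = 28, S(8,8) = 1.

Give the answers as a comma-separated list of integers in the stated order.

i=9: T(9,1)=0+1·1=1 | T(9,2)=1+2·127=255 | T(9,3)=127+3·966=3025 | T(9,4)=966+4·1701=7770 | T(9,5)=1701+5·1050=6951 | T(9,6)=1050+6·266=2646 | T(9,7)=266+7·28=462 | T(9,8)=28+8·1=36 | T(9,9)=1+9·0=1
i=10: T(10,1)=0+1·1=1 | T(10,2)=1+2·255=511 | T(10,3)=255+3·3025=9330 | T(10,4)=3025+4·7770=34105 | T(10,5)=7770+5·6951=42525 | T(10,6)=6951+6·2646=22827 | T(10,7)=2646+7·462=5880 | T(10,8)=462+8·36=750 | T(10,9)=36+9·1=45 | T(10,10)=1+10·0=1
B_9 = ΣS(9,k) = 1+255+3025+7770+6951+2646+462+36+1 = 21147
B_10 = ΣS(10,k) = 1+511+9330+34105+42525+22827+5880+750+45+1 = 115975

21147, 115975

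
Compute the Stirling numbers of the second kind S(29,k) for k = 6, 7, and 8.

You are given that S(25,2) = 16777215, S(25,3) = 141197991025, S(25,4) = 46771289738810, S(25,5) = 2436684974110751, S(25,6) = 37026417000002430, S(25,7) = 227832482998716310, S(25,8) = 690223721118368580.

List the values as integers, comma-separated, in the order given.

49628317055962639176, 588469772213874823272, 3224318613979279184316

[26] T[26,3]:3*141197991025+16777215=423610750290 · T[26,4]:4*46771289738810+141197991025=187226356946265 · T[26,5]:5*2436684974110751+46771289738810=12230196160292565 · T[26,6]:6*37026417000002430+2436684974110751=224595186974125331 · T[26,7]:7*227832482998716310+37026417000002430=1631853797991016600 · T[26,8]:8*690223721118368580+227832482998716310=5749622251945664950
[27] T[27,4]:4*187226356946265+423610750290=749329038535350 · T[27,5]:5*12230196160292565+187226356946265=61338207158409090 · T[27,6]:6*224595186974125331+12230196160292565=1359801318005044551 · T[27,7]:7*1631853797991016600+224595186974125331=11647571772911241531 · T[27,8]:8*5749622251945664950+1631853797991016600=47628831813556336200
[28] T[28,5]:5*61338207158409090+749329038535350=307440364830580800 · T[28,6]:6*1359801318005044551+61338207158409090=8220146115188676396 · T[28,7]:7*11647571772911241531+1359801318005044551=82892803728383735268 · T[28,8]:8*47628831813556336200+11647571772911241531=392678226281361931131
[29] T[29,6]:6*8220146115188676396+307440364830580800=49628317055962639176 · T[29,7]:7*82892803728383735268+8220146115188676396=588469772213874823272 · T[29,8]:8*392678226281361931131+82892803728383735268=3224318613979279184316
Read S(29,6) = 49628317055962639176, S(29,7) = 588469772213874823272, S(29,8) = 3224318613979279184316.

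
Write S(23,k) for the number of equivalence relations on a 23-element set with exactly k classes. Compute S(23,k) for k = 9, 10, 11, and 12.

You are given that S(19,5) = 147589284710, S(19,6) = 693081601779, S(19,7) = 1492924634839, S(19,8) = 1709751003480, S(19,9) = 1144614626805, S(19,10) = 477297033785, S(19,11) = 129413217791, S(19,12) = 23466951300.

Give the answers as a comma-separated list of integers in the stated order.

12320068811796900, 9593401297313460, 4864251308951100, 1672162773483930

@20  (20,6):693081601779·6+147589284710→4306078895384, (20,7):1492924634839·7+693081601779→11143554045652, (20,8):1709751003480·8+1492924634839→15170932662679, (20,9):1144614626805·9+1709751003480→12011282644725, (20,10):477297033785·10+1144614626805→5917584964655, (20,11):129413217791·11+477297033785→1900842429486, (20,12):23466951300·12+129413217791→411016633391
@21  (21,7):11143554045652·7+4306078895384→82310957214948, (21,8):15170932662679·8+11143554045652→132511015347084, (21,9):12011282644725·9+15170932662679→123272476465204, (21,10):5917584964655·10+12011282644725→71187132291275, (21,11):1900842429486·11+5917584964655→26826851689001, (21,12):411016633391·12+1900842429486→6833042030178
@22  (22,8):132511015347084·8+82310957214948→1142399079991620, (22,9):123272476465204·9+132511015347084→1241963303533920, (22,10):71187132291275·10+123272476465204→835143799377954, (22,11):26826851689001·11+71187132291275→366282500870286, (22,12):6833042030178·12+26826851689001→108823356051137
@23  (23,9):1241963303533920·9+1142399079991620→12320068811796900, (23,10):835143799377954·10+1241963303533920→9593401297313460, (23,11):366282500870286·11+835143799377954→4864251308951100, (23,12):108823356051137·12+366282500870286→1672162773483930
Read S(23,9) = 12320068811796900, S(23,10) = 9593401297313460, S(23,11) = 4864251308951100, S(23,12) = 1672162773483930.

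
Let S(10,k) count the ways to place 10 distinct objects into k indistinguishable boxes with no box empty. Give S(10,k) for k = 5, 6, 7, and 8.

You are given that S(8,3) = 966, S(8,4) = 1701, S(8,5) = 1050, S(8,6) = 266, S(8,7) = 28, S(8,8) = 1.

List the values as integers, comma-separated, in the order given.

[9] T[9,4]:4*1701+966=7770 · T[9,5]:5*1050+1701=6951 · T[9,6]:6*266+1050=2646 · T[9,7]:7*28+266=462 · T[9,8]:8*1+28=36
[10] T[10,5]:5*6951+7770=42525 · T[10,6]:6*2646+6951=22827 · T[10,7]:7*462+2646=5880 · T[10,8]:8*36+462=750
Read S(10,5) = 42525, S(10,6) = 22827, S(10,7) = 5880, S(10,8) = 750.

42525, 22827, 5880, 750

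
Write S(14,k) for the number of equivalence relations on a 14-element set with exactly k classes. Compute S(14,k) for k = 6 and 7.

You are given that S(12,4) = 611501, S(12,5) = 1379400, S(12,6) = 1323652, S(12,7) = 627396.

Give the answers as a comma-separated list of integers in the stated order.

63436373, 49329280

r13: T_13,5=5×1379400+611501=7508501; T_13,6=6×1323652+1379400=9321312; T_13,7=7×627396+1323652=5715424
r14: T_14,6=6×9321312+7508501=63436373; T_14,7=7×5715424+9321312=49329280
Read S(14,6) = 63436373, S(14,7) = 49329280.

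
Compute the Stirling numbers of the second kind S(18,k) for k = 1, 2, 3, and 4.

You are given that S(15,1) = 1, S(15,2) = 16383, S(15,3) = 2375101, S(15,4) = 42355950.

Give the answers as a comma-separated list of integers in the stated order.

r16: T_16,1=1×1+0=1; T_16,2=2×16383+1=32767; T_16,3=3×2375101+16383=7141686; T_16,4=4×42355950+2375101=171798901
r17: T_17,1=1×1+0=1; T_17,2=2×32767+1=65535; T_17,3=3×7141686+32767=21457825; T_17,4=4×171798901+7141686=694337290
r18: T_18,1=1×1+0=1; T_18,2=2×65535+1=131071; T_18,3=3×21457825+65535=64439010; T_18,4=4×694337290+21457825=2798806985
Read S(18,1) = 1, S(18,2) = 131071, S(18,3) = 64439010, S(18,4) = 2798806985.

1, 131071, 64439010, 2798806985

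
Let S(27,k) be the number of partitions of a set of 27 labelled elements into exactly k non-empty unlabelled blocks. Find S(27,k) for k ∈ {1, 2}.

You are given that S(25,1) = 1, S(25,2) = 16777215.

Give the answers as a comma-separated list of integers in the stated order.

1, 67108863

row 26: T[26][1]=1·1+0=1  T[26][2]=2·16777215+1=33554431
row 27: T[27][1]=1·1+0=1  T[27][2]=2·33554431+1=67108863
Read S(27,1) = 1, S(27,2) = 67108863.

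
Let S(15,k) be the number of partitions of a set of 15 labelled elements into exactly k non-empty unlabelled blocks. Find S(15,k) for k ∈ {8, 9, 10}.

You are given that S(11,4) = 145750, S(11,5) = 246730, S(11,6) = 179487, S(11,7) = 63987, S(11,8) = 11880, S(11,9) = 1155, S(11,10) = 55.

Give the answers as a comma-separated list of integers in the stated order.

216627840, 67128490, 12662650

[12] T[12,5]:5*246730+145750=1379400 · T[12,6]:6*179487+246730=1323652 · T[12,7]:7*63987+179487=627396 · T[12,8]:8*11880+63987=159027 · T[12,9]:9*1155+11880=22275 · T[12,10]:10*55+1155=1705
[13] T[13,6]:6*1323652+1379400=9321312 · T[13,7]:7*627396+1323652=5715424 · T[13,8]:8*159027+627396=1899612 · T[13,9]:9*22275+159027=359502 · T[13,10]:10*1705+22275=39325
[14] T[14,7]:7*5715424+9321312=49329280 · T[14,8]:8*1899612+5715424=20912320 · T[14,9]:9*359502+1899612=5135130 · T[14,10]:10*39325+359502=752752
[15] T[15,8]:8*20912320+49329280=216627840 · T[15,9]:9*5135130+20912320=67128490 · T[15,10]:10*752752+5135130=12662650
Read S(15,8) = 216627840, S(15,9) = 67128490, S(15,10) = 12662650.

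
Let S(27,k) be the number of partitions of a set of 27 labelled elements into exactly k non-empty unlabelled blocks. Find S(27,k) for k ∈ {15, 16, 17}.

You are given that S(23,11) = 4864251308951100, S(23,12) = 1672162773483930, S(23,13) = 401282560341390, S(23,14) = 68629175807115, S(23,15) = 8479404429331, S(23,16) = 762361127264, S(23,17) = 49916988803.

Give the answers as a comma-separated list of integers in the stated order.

r24: T_24,12=12×1672162773483930+4864251308951100=24930204590758260; T_24,13=13×401282560341390+1672162773483930=6888836057922000; T_24,14=14×68629175807115+401282560341390=1362091021641000; T_24,15=15×8479404429331+68629175807115=195820242247080; T_24,16=16×762361127264+8479404429331=20677182465555; T_24,17=17×49916988803+762361127264=1610949936915
r25: T_25,13=13×6888836057922000+24930204590758260=114485073343744260; T_25,14=14×1362091021641000+6888836057922000=25958110360896000; T_25,15=15×195820242247080+1362091021641000=4299394655347200; T_25,16=16×20677182465555+195820242247080=526655161695960; T_25,17=17×1610949936915+20677182465555=48063331393110
r26: T_26,14=14×25958110360896000+114485073343744260=477898618396288260; T_26,15=15×4299394655347200+25958110360896000=90449030191104000; T_26,16=16×526655161695960+4299394655347200=12725877242482560; T_26,17=17×48063331393110+526655161695960=1343731795378830
r27: T_27,15=15×90449030191104000+477898618396288260=1834634071262848260; T_27,16=16×12725877242482560+90449030191104000=294063066070824960; T_27,17=17×1343731795378830+12725877242482560=35569317763922670
Read S(27,15) = 1834634071262848260, S(27,16) = 294063066070824960, S(27,17) = 35569317763922670.

1834634071262848260, 294063066070824960, 35569317763922670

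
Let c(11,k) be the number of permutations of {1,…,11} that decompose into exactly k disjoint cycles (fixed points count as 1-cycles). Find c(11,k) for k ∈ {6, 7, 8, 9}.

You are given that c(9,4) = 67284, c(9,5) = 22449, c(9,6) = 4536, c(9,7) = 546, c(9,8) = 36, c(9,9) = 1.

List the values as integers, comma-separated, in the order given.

i=10: T(10,5)=67284+9·22449=269325 | T(10,6)=22449+9·4536=63273 | T(10,7)=4536+9·546=9450 | T(10,8)=546+9·36=870 | T(10,9)=36+9·1=45
i=11: T(11,6)=269325+10·63273=902055 | T(11,7)=63273+10·9450=157773 | T(11,8)=9450+10·870=18150 | T(11,9)=870+10·45=1320
Read c(11,6) = 902055, c(11,7) = 157773, c(11,8) = 18150, c(11,9) = 1320.

902055, 157773, 18150, 1320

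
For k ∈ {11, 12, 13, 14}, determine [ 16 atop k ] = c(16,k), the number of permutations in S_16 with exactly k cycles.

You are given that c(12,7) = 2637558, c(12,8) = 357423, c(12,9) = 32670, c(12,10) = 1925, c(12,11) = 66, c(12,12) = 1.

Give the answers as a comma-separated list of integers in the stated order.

78558480, 4899622, 218400, 6580

r13: T_13,8=12×357423+2637558=6926634; T_13,9=12×32670+357423=749463; T_13,10=12×1925+32670=55770; T_13,11=12×66+1925=2717; T_13,12=12×1+66=78; T_13,13=12×0+1=1
r14: T_14,9=13×749463+6926634=16669653; T_14,10=13×55770+749463=1474473; T_14,11=13×2717+55770=91091; T_14,12=13×78+2717=3731; T_14,13=13×1+78=91; T_14,14=13×0+1=1
r15: T_15,10=14×1474473+16669653=37312275; T_15,11=14×91091+1474473=2749747; T_15,12=14×3731+91091=143325; T_15,13=14×91+3731=5005; T_15,14=14×1+91=105
r16: T_16,11=15×2749747+37312275=78558480; T_16,12=15×143325+2749747=4899622; T_16,13=15×5005+143325=218400; T_16,14=15×105+5005=6580
Read c(16,11) = 78558480, c(16,12) = 4899622, c(16,13) = 218400, c(16,14) = 6580.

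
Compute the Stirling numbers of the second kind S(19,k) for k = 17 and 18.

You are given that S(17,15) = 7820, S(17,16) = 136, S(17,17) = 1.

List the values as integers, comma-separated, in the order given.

12597, 171

row 18: T[18][16]=16·136+7820=9996  T[18][17]=17·1+136=153  T[18][18]=18·0+1=1
row 19: T[19][17]=17·153+9996=12597  T[19][18]=18·1+153=171
Read S(19,17) = 12597, S(19,18) = 171.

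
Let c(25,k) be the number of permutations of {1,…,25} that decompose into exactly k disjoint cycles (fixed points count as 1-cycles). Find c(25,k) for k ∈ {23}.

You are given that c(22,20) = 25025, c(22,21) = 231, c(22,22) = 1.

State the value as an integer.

42550

row 23: T[23][21]=22·231+25025=30107  T[23][22]=22·1+231=253  T[23][23]=22·0+1=1
row 24: T[24][22]=23·253+30107=35926  T[24][23]=23·1+253=276
row 25: T[25][23]=24·276+35926=42550
Read c(25,23) = 42550.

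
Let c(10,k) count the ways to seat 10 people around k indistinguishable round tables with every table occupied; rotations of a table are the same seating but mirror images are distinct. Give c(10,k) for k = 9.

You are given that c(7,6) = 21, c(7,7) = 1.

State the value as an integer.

i=8: T(8,7)=21+7·1=28 | T(8,8)=1+7·0=1
i=9: T(9,8)=28+8·1=36 | T(9,9)=1+8·0=1
i=10: T(10,9)=36+9·1=45
Read c(10,9) = 45.

45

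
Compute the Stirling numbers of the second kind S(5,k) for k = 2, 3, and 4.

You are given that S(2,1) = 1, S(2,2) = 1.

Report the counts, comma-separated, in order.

[3] T[3,1]:1*1+0=1 · T[3,2]:2*1+1=3 · T[3,3]:3*0+1=1
[4] T[4,1]:1*1+0=1 · T[4,2]:2*3+1=7 · T[4,3]:3*1+3=6 · T[4,4]:4*0+1=1
[5] T[5,2]:2*7+1=15 · T[5,3]:3*6+7=25 · T[5,4]:4*1+6=10
Read S(5,2) = 15, S(5,3) = 25, S(5,4) = 10.

15, 25, 10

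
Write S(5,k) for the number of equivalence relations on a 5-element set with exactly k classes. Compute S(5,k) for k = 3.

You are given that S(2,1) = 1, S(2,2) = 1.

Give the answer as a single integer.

@3  (3,1):1·1+0→1, (3,2):1·2+1→3, (3,3):0·3+1→1
@4  (4,2):3·2+1→7, (4,3):1·3+3→6
@5  (5,3):6·3+7→25
Read S(5,3) = 25.

25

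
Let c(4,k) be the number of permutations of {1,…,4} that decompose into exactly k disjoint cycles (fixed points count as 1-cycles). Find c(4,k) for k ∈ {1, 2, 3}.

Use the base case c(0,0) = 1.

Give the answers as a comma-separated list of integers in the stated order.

6, 11, 6

row 1: T[1][1]=0·0+1=1
row 2: T[2][1]=1·1+0=1  T[2][2]=1·0+1=1
row 3: T[3][1]=2·1+0=2  T[3][2]=2·1+1=3  T[3][3]=2·0+1=1
row 4: T[4][1]=3·2+0=6  T[4][2]=3·3+2=11  T[4][3]=3·1+3=6
Read c(4,1) = 6, c(4,2) = 11, c(4,3) = 6.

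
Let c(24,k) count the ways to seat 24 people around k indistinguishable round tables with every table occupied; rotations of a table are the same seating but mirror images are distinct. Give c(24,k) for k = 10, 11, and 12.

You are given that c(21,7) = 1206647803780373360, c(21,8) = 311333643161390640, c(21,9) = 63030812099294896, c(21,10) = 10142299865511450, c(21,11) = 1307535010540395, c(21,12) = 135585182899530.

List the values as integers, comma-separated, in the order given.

220984454979433717396, 33081711368574204996, 4070384057007569521

i=22: T(22,8)=1206647803780373360+21·311333643161390640=7744654310169576800 | T(22,9)=311333643161390640+21·63030812099294896=1634980697246583456 | T(22,10)=63030812099294896+21·10142299865511450=276019109275035346 | T(22,11)=10142299865511450+21·1307535010540395=37600535086859745 | T(22,12)=1307535010540395+21·135585182899530=4154823851430525
i=23: T(23,9)=7744654310169576800+22·1634980697246583456=43714229649594412832 | T(23,10)=1634980697246583456+22·276019109275035346=7707401101297361068 | T(23,11)=276019109275035346+22·37600535086859745=1103230881185949736 | T(23,12)=37600535086859745+22·4154823851430525=129006659818331295
i=24: T(24,10)=43714229649594412832+23·7707401101297361068=220984454979433717396 | T(24,11)=7707401101297361068+23·1103230881185949736=33081711368574204996 | T(24,12)=1103230881185949736+23·129006659818331295=4070384057007569521
Read c(24,10) = 220984454979433717396, c(24,11) = 33081711368574204996, c(24,12) = 4070384057007569521.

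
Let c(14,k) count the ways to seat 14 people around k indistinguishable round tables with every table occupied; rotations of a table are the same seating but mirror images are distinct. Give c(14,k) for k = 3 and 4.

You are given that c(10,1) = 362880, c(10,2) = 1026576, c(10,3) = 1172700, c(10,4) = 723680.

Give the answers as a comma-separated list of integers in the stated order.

row 11: T[11][1]=10·362880+0=3628800  T[11][2]=10·1026576+362880=10628640  T[11][3]=10·1172700+1026576=12753576  T[11][4]=10·723680+1172700=8409500
row 12: T[12][1]=11·3628800+0=39916800  T[12][2]=11·10628640+3628800=120543840  T[12][3]=11·12753576+10628640=150917976  T[12][4]=11·8409500+12753576=105258076
row 13: T[13][2]=12·120543840+39916800=1486442880  T[13][3]=12·150917976+120543840=1931559552  T[13][4]=12·105258076+150917976=1414014888
row 14: T[14][3]=13·1931559552+1486442880=26596717056  T[14][4]=13·1414014888+1931559552=20313753096
Read c(14,3) = 26596717056, c(14,4) = 20313753096.

26596717056, 20313753096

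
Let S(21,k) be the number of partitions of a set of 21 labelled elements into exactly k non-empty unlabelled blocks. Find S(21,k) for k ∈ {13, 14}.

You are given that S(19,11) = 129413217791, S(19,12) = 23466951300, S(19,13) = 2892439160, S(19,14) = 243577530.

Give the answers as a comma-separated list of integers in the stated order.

1204909218331, 149304004500

[20] T[20,12]:12*23466951300+129413217791=411016633391 · T[20,13]:13*2892439160+23466951300=61068660380 · T[20,14]:14*243577530+2892439160=6302524580
[21] T[21,13]:13*61068660380+411016633391=1204909218331 · T[21,14]:14*6302524580+61068660380=149304004500
Read S(21,13) = 1204909218331, S(21,14) = 149304004500.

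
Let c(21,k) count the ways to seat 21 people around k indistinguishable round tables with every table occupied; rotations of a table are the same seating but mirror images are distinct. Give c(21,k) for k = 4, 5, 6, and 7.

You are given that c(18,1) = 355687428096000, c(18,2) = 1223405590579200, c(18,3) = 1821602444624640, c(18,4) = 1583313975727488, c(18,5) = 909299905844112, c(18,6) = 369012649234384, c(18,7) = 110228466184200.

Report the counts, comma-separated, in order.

12870931245150988800, 8037811822645051776, 3599979517947607200, 1206647803780373360

@19  (19,2):1223405590579200·18+355687428096000→22376988058521600, (19,3):1821602444624640·18+1223405590579200→34012249593822720, (19,4):1583313975727488·18+1821602444624640→30321254007719424, (19,5):909299905844112·18+1583313975727488→17950712280921504, (19,6):369012649234384·18+909299905844112→7551527592063024, (19,7):110228466184200·18+369012649234384→2353125040549984
@20  (20,3):34012249593822720·19+22376988058521600→668609730341153280, (20,4):30321254007719424·19+34012249593822720→610116075740491776, (20,5):17950712280921504·19+30321254007719424→371384787345228000, (20,6):7551527592063024·19+17950712280921504→161429736530118960, (20,7):2353125040549984·19+7551527592063024→52260903362512720
@21  (21,4):610116075740491776·20+668609730341153280→12870931245150988800, (21,5):371384787345228000·20+610116075740491776→8037811822645051776, (21,6):161429736530118960·20+371384787345228000→3599979517947607200, (21,7):52260903362512720·20+161429736530118960→1206647803780373360
Read c(21,4) = 12870931245150988800, c(21,5) = 8037811822645051776, c(21,6) = 3599979517947607200, c(21,7) = 1206647803780373360.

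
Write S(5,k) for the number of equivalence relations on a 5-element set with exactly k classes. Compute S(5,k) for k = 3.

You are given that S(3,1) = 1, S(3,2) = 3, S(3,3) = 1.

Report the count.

r4: T_4,2=2×3+1=7; T_4,3=3×1+3=6
r5: T_5,3=3×6+7=25
Read S(5,3) = 25.

25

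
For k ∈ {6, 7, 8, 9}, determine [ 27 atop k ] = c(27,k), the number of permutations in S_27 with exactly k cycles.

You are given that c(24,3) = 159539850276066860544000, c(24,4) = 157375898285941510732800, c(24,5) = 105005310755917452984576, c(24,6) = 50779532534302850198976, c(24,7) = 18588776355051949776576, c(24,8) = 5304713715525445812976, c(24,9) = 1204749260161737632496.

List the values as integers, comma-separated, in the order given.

r25: T_25,4=24×157375898285941510732800+159539850276066860544000=3936561409138663118131200; T_25,5=24×105005310755917452984576+157375898285941510732800=2677503356427960382362624; T_25,6=24×50779532534302850198976+105005310755917452984576=1323714091579185857760000; T_25,7=24×18588776355051949776576+50779532534302850198976=496910165055549644836800; T_25,8=24×5304713715525445812976+18588776355051949776576=145901905527662649288000; T_25,9=24×1204749260161737632496+5304713715525445812976=34218695959407148992880
r26: T_26,5=25×2677503356427960382362624+3936561409138663118131200=70874145319837672677196800; T_26,6=25×1323714091579185857760000+2677503356427960382362624=35770355645907606826362624; T_26,7=25×496910165055549644836800+1323714091579185857760000=13746468217967926978680000; T_26,8=25×145901905527662649288000+496910165055549644836800=4144457803247115877036800; T_26,9=25×34218695959407148992880+145901905527662649288000=1001369304512841374110000
r27: T_27,6=26×35770355645907606826362624+70874145319837672677196800=1000903392113435450162625024; T_27,7=26×13746468217967926978680000+35770355645907606826362624=393178529313073708272042624; T_27,8=26×4144457803247115877036800+13746468217967926978680000=121502371102392939781636800; T_27,9=26×1001369304512841374110000+4144457803247115877036800=30180059720580991603896800
Read c(27,6) = 1000903392113435450162625024, c(27,7) = 393178529313073708272042624, c(27,8) = 121502371102392939781636800, c(27,9) = 30180059720580991603896800.

1000903392113435450162625024, 393178529313073708272042624, 121502371102392939781636800, 30180059720580991603896800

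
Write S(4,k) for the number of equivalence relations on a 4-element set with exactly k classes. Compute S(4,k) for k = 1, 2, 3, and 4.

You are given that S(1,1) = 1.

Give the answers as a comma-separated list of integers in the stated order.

[2] T[2,1]:1*1+0=1 · T[2,2]:2*0+1=1
[3] T[3,1]:1*1+0=1 · T[3,2]:2*1+1=3 · T[3,3]:3*0+1=1
[4] T[4,1]:1*1+0=1 · T[4,2]:2*3+1=7 · T[4,3]:3*1+3=6 · T[4,4]:4*0+1=1
Read S(4,1) = 1, S(4,2) = 7, S(4,3) = 6, S(4,4) = 1.

1, 7, 6, 1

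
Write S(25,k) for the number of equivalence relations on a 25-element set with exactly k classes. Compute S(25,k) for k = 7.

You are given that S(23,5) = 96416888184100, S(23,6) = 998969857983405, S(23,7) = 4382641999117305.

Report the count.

r24: T_24,6=6×998969857983405+96416888184100=6090236036084530; T_24,7=7×4382641999117305+998969857983405=31677463851804540
r25: T_25,7=7×31677463851804540+6090236036084530=227832482998716310
Read S(25,7) = 227832482998716310.

227832482998716310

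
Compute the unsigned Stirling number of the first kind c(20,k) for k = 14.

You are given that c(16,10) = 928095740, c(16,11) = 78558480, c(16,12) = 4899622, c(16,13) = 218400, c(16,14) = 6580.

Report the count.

@17  (17,11):78558480·16+928095740→2185031420, (17,12):4899622·16+78558480→156952432, (17,13):218400·16+4899622→8394022, (17,14):6580·16+218400→323680
@18  (18,12):156952432·17+2185031420→4853222764, (18,13):8394022·17+156952432→299650806, (18,14):323680·17+8394022→13896582
@19  (19,13):299650806·18+4853222764→10246937272, (19,14):13896582·18+299650806→549789282
@20  (20,14):549789282·19+10246937272→20692933630
Read c(20,14) = 20692933630.

20692933630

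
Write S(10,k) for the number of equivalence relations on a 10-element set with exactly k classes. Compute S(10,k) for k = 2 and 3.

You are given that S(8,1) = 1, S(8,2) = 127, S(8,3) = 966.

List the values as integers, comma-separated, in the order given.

i=9: T(9,1)=0+1·1=1 | T(9,2)=1+2·127=255 | T(9,3)=127+3·966=3025
i=10: T(10,2)=1+2·255=511 | T(10,3)=255+3·3025=9330
Read S(10,2) = 511, S(10,3) = 9330.

511, 9330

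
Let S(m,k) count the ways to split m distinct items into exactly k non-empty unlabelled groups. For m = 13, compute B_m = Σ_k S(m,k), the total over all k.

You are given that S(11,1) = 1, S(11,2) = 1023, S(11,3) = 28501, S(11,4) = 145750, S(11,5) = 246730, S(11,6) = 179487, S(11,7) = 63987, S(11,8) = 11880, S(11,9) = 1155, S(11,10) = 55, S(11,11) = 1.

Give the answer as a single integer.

27644437

r12: T_12,1=1×1+0=1; T_12,2=2×1023+1=2047; T_12,3=3×28501+1023=86526; T_12,4=4×145750+28501=611501; T_12,5=5×246730+145750=1379400; T_12,6=6×179487+246730=1323652; T_12,7=7×63987+179487=627396; T_12,8=8×11880+63987=159027; T_12,9=9×1155+11880=22275; T_12,10=10×55+1155=1705; T_12,11=11×1+55=66; T_12,12=12×0+1=1
r13: T_13,1=1×1+0=1; T_13,2=2×2047+1=4095; T_13,3=3×86526+2047=261625; T_13,4=4×611501+86526=2532530; T_13,5=5×1379400+611501=7508501; T_13,6=6×1323652+1379400=9321312; T_13,7=7×627396+1323652=5715424; T_13,8=8×159027+627396=1899612; T_13,9=9×22275+159027=359502; T_13,10=10×1705+22275=39325; T_13,11=11×66+1705=2431; T_13,12=12×1+66=78; T_13,13=13×0+1=1
B_13 = ΣS(13,k) = 1+4095+261625+2532530+7508501+9321312+5715424+1899612+359502+39325+2431+78+1 = 27644437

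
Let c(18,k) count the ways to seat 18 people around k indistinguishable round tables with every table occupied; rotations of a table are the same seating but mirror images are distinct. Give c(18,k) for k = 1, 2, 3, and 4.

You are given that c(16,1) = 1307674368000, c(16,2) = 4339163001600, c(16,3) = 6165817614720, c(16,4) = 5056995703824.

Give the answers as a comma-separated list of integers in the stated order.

355687428096000, 1223405590579200, 1821602444624640, 1583313975727488

r17: T_17,1=16×1307674368000+0=20922789888000; T_17,2=16×4339163001600+1307674368000=70734282393600; T_17,3=16×6165817614720+4339163001600=102992244837120; T_17,4=16×5056995703824+6165817614720=87077748875904
r18: T_18,1=17×20922789888000+0=355687428096000; T_18,2=17×70734282393600+20922789888000=1223405590579200; T_18,3=17×102992244837120+70734282393600=1821602444624640; T_18,4=17×87077748875904+102992244837120=1583313975727488
Read c(18,1) = 355687428096000, c(18,2) = 1223405590579200, c(18,3) = 1821602444624640, c(18,4) = 1583313975727488.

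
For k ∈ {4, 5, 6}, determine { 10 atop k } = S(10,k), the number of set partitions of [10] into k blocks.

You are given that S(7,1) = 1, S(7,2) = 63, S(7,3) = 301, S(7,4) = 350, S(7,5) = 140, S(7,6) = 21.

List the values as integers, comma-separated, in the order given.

row 8: T[8][2]=2·63+1=127  T[8][3]=3·301+63=966  T[8][4]=4·350+301=1701  T[8][5]=5·140+350=1050  T[8][6]=6·21+140=266
row 9: T[9][3]=3·966+127=3025  T[9][4]=4·1701+966=7770  T[9][5]=5·1050+1701=6951  T[9][6]=6·266+1050=2646
row 10: T[10][4]=4·7770+3025=34105  T[10][5]=5·6951+7770=42525  T[10][6]=6·2646+6951=22827
Read S(10,4) = 34105, S(10,5) = 42525, S(10,6) = 22827.

34105, 42525, 22827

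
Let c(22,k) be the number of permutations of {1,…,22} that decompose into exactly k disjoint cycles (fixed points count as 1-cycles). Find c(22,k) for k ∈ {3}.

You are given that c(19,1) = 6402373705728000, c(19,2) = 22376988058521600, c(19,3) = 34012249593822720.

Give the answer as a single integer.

@20  (20,1):6402373705728000·19+0→121645100408832000, (20,2):22376988058521600·19+6402373705728000→431565146817638400, (20,3):34012249593822720·19+22376988058521600→668609730341153280
@21  (21,2):431565146817638400·20+121645100408832000→8752948036761600000, (21,3):668609730341153280·20+431565146817638400→13803759753640704000
@22  (22,3):13803759753640704000·21+8752948036761600000→298631902863216384000
Read c(22,3) = 298631902863216384000.

298631902863216384000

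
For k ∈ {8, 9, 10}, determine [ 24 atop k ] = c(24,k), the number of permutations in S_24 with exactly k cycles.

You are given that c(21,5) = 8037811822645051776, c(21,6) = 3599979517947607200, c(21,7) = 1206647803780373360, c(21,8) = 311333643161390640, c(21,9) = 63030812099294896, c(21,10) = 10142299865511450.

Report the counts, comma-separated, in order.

5304713715525445812976, 1204749260161737632496, 220984454979433717396

@22  (22,6):3599979517947607200·21+8037811822645051776→83637381699544802976, (22,7):1206647803780373360·21+3599979517947607200→28939583397335447760, (22,8):311333643161390640·21+1206647803780373360→7744654310169576800, (22,9):63030812099294896·21+311333643161390640→1634980697246583456, (22,10):10142299865511450·21+63030812099294896→276019109275035346
@23  (23,7):28939583397335447760·22+83637381699544802976→720308216440924653696, (23,8):7744654310169576800·22+28939583397335447760→199321978221066137360, (23,9):1634980697246583456·22+7744654310169576800→43714229649594412832, (23,10):276019109275035346·22+1634980697246583456→7707401101297361068
@24  (24,8):199321978221066137360·23+720308216440924653696→5304713715525445812976, (24,9):43714229649594412832·23+199321978221066137360→1204749260161737632496, (24,10):7707401101297361068·23+43714229649594412832→220984454979433717396
Read c(24,8) = 5304713715525445812976, c(24,9) = 1204749260161737632496, c(24,10) = 220984454979433717396.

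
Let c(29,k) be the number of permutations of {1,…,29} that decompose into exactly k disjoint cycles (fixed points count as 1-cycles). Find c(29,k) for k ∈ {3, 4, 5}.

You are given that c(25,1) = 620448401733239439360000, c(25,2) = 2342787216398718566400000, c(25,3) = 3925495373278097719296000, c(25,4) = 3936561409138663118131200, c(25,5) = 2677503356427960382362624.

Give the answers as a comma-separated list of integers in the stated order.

@26  (26,1):620448401733239439360000·25+0→15511210043330985984000000, (26,2):2342787216398718566400000·25+620448401733239439360000→59190128811701203599360000, (26,3):3925495373278097719296000·25+2342787216398718566400000→100480171548351161548800000, (26,4):3936561409138663118131200·25+3925495373278097719296000→102339530601744675672576000, (26,5):2677503356427960382362624·25+3936561409138663118131200→70874145319837672677196800
@27  (27,1):15511210043330985984000000·26+0→403291461126605635584000000, (27,2):59190128811701203599360000·26+15511210043330985984000000→1554454559147562279567360000, (27,3):100480171548351161548800000·26+59190128811701203599360000→2671674589068831403868160000, (27,4):102339530601744675672576000·26+100480171548351161548800000→2761307967193712729035776000, (27,5):70874145319837672677196800·26+102339530601744675672576000→1945067308917524165279692800
@28  (28,2):1554454559147562279567360000·27+403291461126605635584000000→42373564558110787183902720000, (28,3):2671674589068831403868160000·27+1554454559147562279567360000→73689668464006010184007680000, (28,4):2761307967193712729035776000·27+2671674589068831403868160000→77226989703299075087834112000, (28,5):1945067308917524165279692800·27+2761307967193712729035776000→55278125307966865191587481600
@29  (29,3):73689668464006010184007680000·28+42373564558110787183902720000→2105684281550279072336117760000, (29,4):77226989703299075087834112000·28+73689668464006010184007680000→2236045380156380112643362816000, (29,5):55278125307966865191587481600·28+77226989703299075087834112000→1625014498326371300452283596800
Read c(29,3) = 2105684281550279072336117760000, c(29,4) = 2236045380156380112643362816000, c(29,5) = 1625014498326371300452283596800.

2105684281550279072336117760000, 2236045380156380112643362816000, 1625014498326371300452283596800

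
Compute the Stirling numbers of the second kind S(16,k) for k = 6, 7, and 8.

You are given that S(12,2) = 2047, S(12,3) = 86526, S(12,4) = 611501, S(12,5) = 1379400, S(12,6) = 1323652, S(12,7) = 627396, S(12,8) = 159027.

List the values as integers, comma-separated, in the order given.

2734926558, 3281882604, 2141764053

[13] T[13,3]:3*86526+2047=261625 · T[13,4]:4*611501+86526=2532530 · T[13,5]:5*1379400+611501=7508501 · T[13,6]:6*1323652+1379400=9321312 · T[13,7]:7*627396+1323652=5715424 · T[13,8]:8*159027+627396=1899612
[14] T[14,4]:4*2532530+261625=10391745 · T[14,5]:5*7508501+2532530=40075035 · T[14,6]:6*9321312+7508501=63436373 · T[14,7]:7*5715424+9321312=49329280 · T[14,8]:8*1899612+5715424=20912320
[15] T[15,5]:5*40075035+10391745=210766920 · T[15,6]:6*63436373+40075035=420693273 · T[15,7]:7*49329280+63436373=408741333 · T[15,8]:8*20912320+49329280=216627840
[16] T[16,6]:6*420693273+210766920=2734926558 · T[16,7]:7*408741333+420693273=3281882604 · T[16,8]:8*216627840+408741333=2141764053
Read S(16,6) = 2734926558, S(16,7) = 3281882604, S(16,8) = 2141764053.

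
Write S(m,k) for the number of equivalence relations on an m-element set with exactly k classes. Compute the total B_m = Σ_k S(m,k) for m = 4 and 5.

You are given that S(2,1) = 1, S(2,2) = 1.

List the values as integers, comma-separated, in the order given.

15, 52

i=3: T(3,1)=0+1·1=1 | T(3,2)=1+2·1=3 | T(3,3)=1+3·0=1
i=4: T(4,1)=0+1·1=1 | T(4,2)=1+2·3=7 | T(4,3)=3+3·1=6 | T(4,4)=1+4·0=1
i=5: T(5,1)=0+1·1=1 | T(5,2)=1+2·7=15 | T(5,3)=7+3·6=25 | T(5,4)=6+4·1=10 | T(5,5)=1+5·0=1
B_4 = ΣS(4,k) = 1+7+6+1 = 15
B_5 = ΣS(5,k) = 1+15+25+10+1 = 52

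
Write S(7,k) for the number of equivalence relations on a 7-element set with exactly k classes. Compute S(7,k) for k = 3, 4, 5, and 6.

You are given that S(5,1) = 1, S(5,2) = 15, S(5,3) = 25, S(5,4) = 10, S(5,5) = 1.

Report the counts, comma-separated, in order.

301, 350, 140, 21

r6: T_6,2=2×15+1=31; T_6,3=3×25+15=90; T_6,4=4×10+25=65; T_6,5=5×1+10=15; T_6,6=6×0+1=1
r7: T_7,3=3×90+31=301; T_7,4=4×65+90=350; T_7,5=5×15+65=140; T_7,6=6×1+15=21
Read S(7,3) = 301, S(7,4) = 350, S(7,5) = 140, S(7,6) = 21.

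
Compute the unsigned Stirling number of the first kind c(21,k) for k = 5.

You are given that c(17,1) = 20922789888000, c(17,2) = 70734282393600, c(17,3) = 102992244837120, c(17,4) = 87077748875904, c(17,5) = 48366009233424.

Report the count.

i=18: T(18,2)=20922789888000+17·70734282393600=1223405590579200 | T(18,3)=70734282393600+17·102992244837120=1821602444624640 | T(18,4)=102992244837120+17·87077748875904=1583313975727488 | T(18,5)=87077748875904+17·48366009233424=909299905844112
i=19: T(19,3)=1223405590579200+18·1821602444624640=34012249593822720 | T(19,4)=1821602444624640+18·1583313975727488=30321254007719424 | T(19,5)=1583313975727488+18·909299905844112=17950712280921504
i=20: T(20,4)=34012249593822720+19·30321254007719424=610116075740491776 | T(20,5)=30321254007719424+19·17950712280921504=371384787345228000
i=21: T(21,5)=610116075740491776+20·371384787345228000=8037811822645051776
Read c(21,5) = 8037811822645051776.

8037811822645051776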